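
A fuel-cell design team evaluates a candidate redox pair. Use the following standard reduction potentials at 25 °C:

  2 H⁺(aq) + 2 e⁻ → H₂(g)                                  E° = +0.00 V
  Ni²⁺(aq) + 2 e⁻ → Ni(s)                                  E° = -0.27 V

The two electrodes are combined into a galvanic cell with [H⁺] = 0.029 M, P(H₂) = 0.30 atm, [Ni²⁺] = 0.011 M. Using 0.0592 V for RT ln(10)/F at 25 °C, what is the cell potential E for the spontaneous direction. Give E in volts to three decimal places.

+0.252 V

H⁺/H₂ is the cathode (higher E°), Ni²⁺/Ni the anode: E°cell = +0.00 − (-0.27) = +0.27 V, n = 2.
Overall: 2 H⁺(aq) + Ni(s) → H₂(g) + Ni²⁺(aq)
Q = P(H₂)·[Ni²⁺] / ([H⁺]^2); log Q = 0.594.
E = E° − (0.0592/n) log Q = +0.27 − (0.0592/2)(0.594) = +0.252 V.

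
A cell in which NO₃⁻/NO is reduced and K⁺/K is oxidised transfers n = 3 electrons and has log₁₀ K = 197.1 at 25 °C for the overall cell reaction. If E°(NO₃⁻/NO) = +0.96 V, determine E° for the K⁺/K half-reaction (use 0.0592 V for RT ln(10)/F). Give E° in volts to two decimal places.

E°cell = (0.0592/n)·log K = (0.0592/3)(197.1) = +3.889 V.
Since NO₃⁻/NO is the cathode and K⁺/K the anode, E°cell = E°(NO₃⁻/NO) − E°(K⁺/K).
So E°(K⁺/K) = E°(NO₃⁻/NO) − E°cell = (+0.96) − (+3.889) = -2.93 V.

-2.93 V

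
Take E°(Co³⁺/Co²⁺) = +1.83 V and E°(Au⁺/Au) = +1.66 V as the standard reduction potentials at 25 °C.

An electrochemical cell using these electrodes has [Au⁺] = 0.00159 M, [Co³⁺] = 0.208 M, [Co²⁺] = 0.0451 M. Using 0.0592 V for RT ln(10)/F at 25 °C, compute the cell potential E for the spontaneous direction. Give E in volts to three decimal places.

+0.375 V

Co³⁺/Co²⁺ is the cathode (higher E°), Au⁺/Au the anode: E°cell = +1.83 − (+1.66) = +0.17 V, n = 1.
Overall: Co³⁺(aq) + Au(s) → Co²⁺(aq) + Au⁺(aq)
Q = [Co²⁺]·[Au⁺] / ([Co³⁺]); log Q = -3.462.
E = E° − (0.0592/n) log Q = +0.17 − (0.0592/1)(-3.462) = +0.375 V.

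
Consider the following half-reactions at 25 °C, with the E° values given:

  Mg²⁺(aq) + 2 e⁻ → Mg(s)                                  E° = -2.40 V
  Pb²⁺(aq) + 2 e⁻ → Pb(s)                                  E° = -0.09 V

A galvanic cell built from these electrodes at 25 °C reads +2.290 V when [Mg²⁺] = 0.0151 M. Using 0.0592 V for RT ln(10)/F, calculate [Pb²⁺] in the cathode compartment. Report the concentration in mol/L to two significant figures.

Pb²⁺/Pb is the cathode, Mg²⁺/Mg the anode: E°cell = +2.31 V, n = 2.
Overall reaction: Pb²⁺(aq) + Mg(s) → Pb(s) + Mg²⁺(aq); Q = [Mg²⁺]^1/[Pb²⁺]^1.
From E = E° − (0.0592/n) log Q: log Q = (E° − E)·n/0.0592 = (+2.31 − (+2.290))·2/0.0592 = 0.6757.
So 1·log[Pb²⁺] = 1·log(0.0151) − log Q = -1.8210 − (0.6757) = -2.4967; [Pb²⁺] = 10^(-2.4967) ≈ 0.0032 M.

0.0032 M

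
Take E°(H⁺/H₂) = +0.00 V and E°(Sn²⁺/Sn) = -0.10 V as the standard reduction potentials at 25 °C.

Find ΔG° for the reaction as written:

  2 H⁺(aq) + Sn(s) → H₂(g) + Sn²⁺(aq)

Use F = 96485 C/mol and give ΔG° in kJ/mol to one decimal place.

-19.3 kJ/mol

As written, H⁺/H₂ is reduced (cathode) and Sn²⁺/Sn is oxidised (anode), so E°cell = (+0.00) − (-0.10) = +0.10 V.
Balancing electrons gives n = 2.
ΔG° = −nFE° = −(2)(96485)(+0.10) = -19,297 J = -19.3 kJ/mol.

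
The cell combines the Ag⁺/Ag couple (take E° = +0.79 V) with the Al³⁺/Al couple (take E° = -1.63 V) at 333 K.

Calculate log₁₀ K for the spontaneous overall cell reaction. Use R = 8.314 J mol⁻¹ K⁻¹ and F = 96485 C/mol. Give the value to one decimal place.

Cathode: Ag⁺/Ag; anode: Al³⁺/Al. E°cell = (+0.79) − (-1.63) = +2.42 V, with n = 3.
ΔG° = −nFE° = −RT ln K, so ln K = nFE°/(RT) = (3)(96485)(+2.42) / ((8.314)(333)) = 253.013.
log₁₀ K = 253.013 / ln 10 = 109.9.

109.9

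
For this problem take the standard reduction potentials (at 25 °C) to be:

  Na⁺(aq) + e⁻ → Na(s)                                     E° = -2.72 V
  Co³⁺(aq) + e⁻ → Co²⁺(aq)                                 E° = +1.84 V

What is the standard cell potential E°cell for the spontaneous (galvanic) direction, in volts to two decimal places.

The Co³⁺/Co²⁺ couple has the higher reduction potential, so it is the cathode; Na⁺/Na is oxidised at the anode.
E°cell = E°(cathode) − E°(anode) = (+1.84) − (-2.72) = +4.56 V.

+4.56 V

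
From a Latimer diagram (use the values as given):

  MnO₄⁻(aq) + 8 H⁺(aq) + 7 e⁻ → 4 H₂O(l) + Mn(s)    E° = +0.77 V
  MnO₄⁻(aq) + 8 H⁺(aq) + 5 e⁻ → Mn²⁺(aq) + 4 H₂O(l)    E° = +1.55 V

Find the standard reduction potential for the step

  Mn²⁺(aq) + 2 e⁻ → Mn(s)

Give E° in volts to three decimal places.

-1.180 V

Sequential free energies add, so n₃E°₃ = n₁E°₁ + n₂E°₂.
With n₃ = 7, and the known step contributing 5×(+1.55) V, the unknown satisfies 2·E° = 7×(+0.77) − 5×(+1.55) = -2.360.
E° = -2.360 / 2 = -1.180 V.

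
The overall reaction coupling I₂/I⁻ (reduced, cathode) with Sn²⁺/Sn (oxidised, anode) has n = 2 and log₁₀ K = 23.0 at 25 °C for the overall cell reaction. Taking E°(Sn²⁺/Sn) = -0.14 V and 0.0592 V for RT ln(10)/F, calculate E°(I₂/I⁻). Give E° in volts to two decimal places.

+0.54 V

E°cell = (0.0592/n)·log K = (0.0592/2)(23.0) = +0.681 V.
Since I₂/I⁻ is the cathode and Sn²⁺/Sn the anode, E°cell = E°(I₂/I⁻) − E°(Sn²⁺/Sn).
So E°(I₂/I⁻) = E°cell + E°(Sn²⁺/Sn) = +0.681 + (-0.14) = +0.54 V.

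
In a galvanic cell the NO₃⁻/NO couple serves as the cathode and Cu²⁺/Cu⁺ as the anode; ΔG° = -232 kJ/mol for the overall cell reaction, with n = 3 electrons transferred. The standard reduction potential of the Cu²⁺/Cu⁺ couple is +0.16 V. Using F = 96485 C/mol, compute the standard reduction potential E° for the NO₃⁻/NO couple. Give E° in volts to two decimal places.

E°cell = −ΔG°/(nF) = −(-232×10³)/((3)(96485)) = +0.802 V.
Since NO₃⁻/NO is the cathode and Cu²⁺/Cu⁺ the anode, E°cell = E°(NO₃⁻/NO) − E°(Cu²⁺/Cu⁺).
So E°(NO₃⁻/NO) = E°cell + E°(Cu²⁺/Cu⁺) = +0.802 + (+0.16) = +0.96 V.

+0.96 V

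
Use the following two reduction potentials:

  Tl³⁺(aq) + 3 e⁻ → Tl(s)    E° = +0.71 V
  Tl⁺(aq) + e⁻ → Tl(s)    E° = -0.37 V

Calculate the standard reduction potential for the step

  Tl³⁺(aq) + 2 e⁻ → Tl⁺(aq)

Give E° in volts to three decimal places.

+1.250 V

Sequential free energies add, so n₃E°₃ = n₁E°₁ + n₂E°₂.
With n₃ = 3, and the known step contributing 1×(-0.37) V, the unknown satisfies 2·E° = 3×(+0.71) − 1×(-0.37) = +2.500.
E° = +2.500 / 2 = +1.250 V.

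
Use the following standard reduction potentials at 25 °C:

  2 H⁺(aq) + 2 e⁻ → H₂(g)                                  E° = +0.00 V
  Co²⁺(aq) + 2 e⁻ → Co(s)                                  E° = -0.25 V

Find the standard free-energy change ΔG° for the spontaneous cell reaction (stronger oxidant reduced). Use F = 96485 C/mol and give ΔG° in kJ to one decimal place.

-48.2 kJ

H⁺/H₂ (E° = +0.00 V) is the cathode; Co²⁺/Co (E° = -0.25 V) is the anode, so E°cell = +0.25 V.
Balancing electrons gives n = 2 (lcm of 2 and 2).
ΔG° = −nFE° = −(2)(96485)(+0.25) = -48,242 J = -48.2 kJ.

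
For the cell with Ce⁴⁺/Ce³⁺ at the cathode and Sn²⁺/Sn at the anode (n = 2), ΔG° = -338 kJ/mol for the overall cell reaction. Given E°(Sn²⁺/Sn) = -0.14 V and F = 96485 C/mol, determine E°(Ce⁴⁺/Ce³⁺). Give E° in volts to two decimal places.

+1.61 V

E°cell = −ΔG°/(nF) = −(-338×10³)/((2)(96485)) = +1.752 V.
Since Ce⁴⁺/Ce³⁺ is the cathode and Sn²⁺/Sn the anode, E°cell = E°(Ce⁴⁺/Ce³⁺) − E°(Sn²⁺/Sn).
So E°(Ce⁴⁺/Ce³⁺) = E°cell + E°(Sn²⁺/Sn) = +1.752 + (-0.14) = +1.61 V.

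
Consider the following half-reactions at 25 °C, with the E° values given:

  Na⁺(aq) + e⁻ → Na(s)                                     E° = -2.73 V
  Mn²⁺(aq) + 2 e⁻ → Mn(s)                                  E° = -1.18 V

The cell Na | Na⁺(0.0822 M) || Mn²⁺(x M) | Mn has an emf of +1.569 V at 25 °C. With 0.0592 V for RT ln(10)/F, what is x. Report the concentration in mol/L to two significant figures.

Mn²⁺/Mn is the cathode, Na⁺/Na the anode: E°cell = +1.55 V, n = 2.
Overall reaction: Mn²⁺(aq) + 2 Na(s) → Mn(s) + 2 Na⁺(aq); Q = [Na⁺]^2/[Mn²⁺]^1.
From E = E° − (0.0592/n) log Q: log Q = (E° − E)·n/0.0592 = (+1.55 − (+1.569))·2/0.0592 = -0.6419.
So 1·log[Mn²⁺] = 2·log(0.0822) − log Q = -2.1703 − (-0.6419) = -1.5284; [Mn²⁺] = 10^(-1.5284) ≈ 0.030 M.

0.030 M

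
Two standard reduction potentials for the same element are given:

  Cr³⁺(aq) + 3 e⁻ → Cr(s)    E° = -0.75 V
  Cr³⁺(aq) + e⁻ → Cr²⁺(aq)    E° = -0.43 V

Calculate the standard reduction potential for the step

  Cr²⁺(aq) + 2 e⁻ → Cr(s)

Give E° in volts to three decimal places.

Sequential free energies add, so n₃E°₃ = n₁E°₁ + n₂E°₂.
With n₃ = 3, and the known step contributing 1×(-0.43) V, the unknown satisfies 2·E° = 3×(-0.75) − 1×(-0.43) = -1.820.
E° = -1.820 / 2 = -0.910 V.

-0.910 V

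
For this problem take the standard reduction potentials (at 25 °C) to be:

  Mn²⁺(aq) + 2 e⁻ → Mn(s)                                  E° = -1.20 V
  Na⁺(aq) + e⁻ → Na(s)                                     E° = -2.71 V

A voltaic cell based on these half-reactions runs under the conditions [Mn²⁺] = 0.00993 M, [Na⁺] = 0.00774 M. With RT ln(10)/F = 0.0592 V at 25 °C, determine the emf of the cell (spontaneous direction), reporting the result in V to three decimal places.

Mn²⁺/Mn is the cathode (higher E°), Na⁺/Na the anode: E°cell = -1.20 − (-2.71) = +1.51 V, n = 2.
Overall: Mn²⁺(aq) + 2 Na(s) → Mn(s) + 2 Na⁺(aq)
Q = [Na⁺]^2 / ([Mn²⁺]); log Q = -2.219.
E = E° − (0.0592/n) log Q = +1.51 − (0.0592/2)(-2.219) = +1.576 V.

+1.576 V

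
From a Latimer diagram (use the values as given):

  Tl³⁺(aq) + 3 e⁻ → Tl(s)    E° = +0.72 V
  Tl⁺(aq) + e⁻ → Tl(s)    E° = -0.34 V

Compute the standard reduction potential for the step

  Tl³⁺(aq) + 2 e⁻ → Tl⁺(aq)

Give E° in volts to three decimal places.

Sequential free energies add, so n₃E°₃ = n₁E°₁ + n₂E°₂.
With n₃ = 3, and the known step contributing 1×(-0.34) V, the unknown satisfies 2·E° = 3×(+0.72) − 1×(-0.34) = +2.500.
E° = +2.500 / 2 = +1.250 V.

+1.250 V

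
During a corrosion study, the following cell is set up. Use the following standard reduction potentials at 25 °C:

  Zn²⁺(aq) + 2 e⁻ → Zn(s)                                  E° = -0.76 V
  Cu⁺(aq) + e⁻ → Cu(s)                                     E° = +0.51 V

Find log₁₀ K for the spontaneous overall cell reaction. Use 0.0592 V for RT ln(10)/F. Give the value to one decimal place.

Cathode: Cu⁺/Cu; anode: Zn²⁺/Zn. E°cell = +1.27 V, n = 2.
log K = nE°cell / 0.0592 = (2)(+1.27) / 0.0592 = 42.9.

42.9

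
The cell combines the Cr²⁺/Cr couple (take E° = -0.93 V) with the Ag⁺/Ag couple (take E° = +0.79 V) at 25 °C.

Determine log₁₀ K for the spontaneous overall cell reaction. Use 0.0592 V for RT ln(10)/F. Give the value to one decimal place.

58.1

Cathode: Ag⁺/Ag; anode: Cr²⁺/Cr. E°cell = +1.72 V, n = 2.
log K = nE°cell / 0.0592 = (2)(+1.72) / 0.0592 = 58.1.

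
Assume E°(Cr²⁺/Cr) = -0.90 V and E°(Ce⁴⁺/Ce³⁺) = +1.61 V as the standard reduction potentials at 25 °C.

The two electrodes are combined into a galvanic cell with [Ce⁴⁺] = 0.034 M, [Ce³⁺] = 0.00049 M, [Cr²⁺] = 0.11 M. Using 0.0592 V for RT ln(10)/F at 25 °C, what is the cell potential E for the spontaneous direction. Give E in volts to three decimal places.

Ce⁴⁺/Ce³⁺ is the cathode (higher E°), Cr²⁺/Cr the anode: E°cell = +1.61 − (-0.90) = +2.51 V, n = 2.
Overall: 2 Ce⁴⁺(aq) + Cr(s) → 2 Ce³⁺(aq) + Cr²⁺(aq)
Q = [Ce³⁺]^2·[Cr²⁺] / ([Ce⁴⁺]^2); log Q = -4.641.
E = E° − (0.0592/n) log Q = +2.51 − (0.0592/2)(-4.641) = +2.647 V.

+2.647 V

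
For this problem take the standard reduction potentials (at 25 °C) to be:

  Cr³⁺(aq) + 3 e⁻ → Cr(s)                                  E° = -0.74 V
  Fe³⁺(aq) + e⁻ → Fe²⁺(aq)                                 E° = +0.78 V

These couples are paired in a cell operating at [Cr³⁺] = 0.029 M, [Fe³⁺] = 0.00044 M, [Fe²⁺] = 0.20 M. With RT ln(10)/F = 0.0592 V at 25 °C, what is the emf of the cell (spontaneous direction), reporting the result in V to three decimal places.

+1.393 V

Fe³⁺/Fe²⁺ is the cathode (higher E°), Cr³⁺/Cr the anode: E°cell = +0.78 − (-0.74) = +1.52 V, n = 3.
Overall: 3 Fe³⁺(aq) + Cr(s) → 3 Fe²⁺(aq) + Cr³⁺(aq)
Q = [Fe²⁺]^3·[Cr³⁺] / ([Fe³⁺]^3); log Q = 6.435.
E = E° − (0.0592/n) log Q = +1.52 − (0.0592/3)(6.435) = +1.393 V.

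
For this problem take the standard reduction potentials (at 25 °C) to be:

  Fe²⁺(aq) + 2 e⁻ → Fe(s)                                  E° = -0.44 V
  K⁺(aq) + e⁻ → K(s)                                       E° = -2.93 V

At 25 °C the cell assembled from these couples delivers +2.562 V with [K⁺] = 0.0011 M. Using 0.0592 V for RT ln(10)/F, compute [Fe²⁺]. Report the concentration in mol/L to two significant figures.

0.00033 M

Fe²⁺/Fe is the cathode, K⁺/K the anode: E°cell = +2.49 V, n = 2.
Overall reaction: Fe²⁺(aq) + 2 K(s) → Fe(s) + 2 K⁺(aq); Q = [K⁺]^2/[Fe²⁺]^1.
From E = E° − (0.0592/n) log Q: log Q = (E° − E)·n/0.0592 = (+2.49 − (+2.562))·2/0.0592 = -2.4324.
So 1·log[Fe²⁺] = 2·log(0.0011) − log Q = -5.9172 − (-2.4324) = -3.4848; [Fe²⁺] = 10^(-3.4848) ≈ 0.00033 M.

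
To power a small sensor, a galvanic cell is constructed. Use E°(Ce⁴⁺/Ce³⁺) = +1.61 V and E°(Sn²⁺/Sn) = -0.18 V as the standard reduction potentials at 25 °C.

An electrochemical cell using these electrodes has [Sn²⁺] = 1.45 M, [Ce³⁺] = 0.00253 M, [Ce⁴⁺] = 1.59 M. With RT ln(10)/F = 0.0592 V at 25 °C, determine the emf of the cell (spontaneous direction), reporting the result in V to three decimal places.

+1.951 V

Ce⁴⁺/Ce³⁺ is the cathode (higher E°), Sn²⁺/Sn the anode: E°cell = +1.61 − (-0.18) = +1.79 V, n = 2.
Overall: 2 Ce⁴⁺(aq) + Sn(s) → 2 Ce³⁺(aq) + Sn²⁺(aq)
Q = [Ce³⁺]^2·[Sn²⁺] / ([Ce⁴⁺]^2); log Q = -5.435.
E = E° − (0.0592/n) log Q = +1.79 − (0.0592/2)(-5.435) = +1.951 V.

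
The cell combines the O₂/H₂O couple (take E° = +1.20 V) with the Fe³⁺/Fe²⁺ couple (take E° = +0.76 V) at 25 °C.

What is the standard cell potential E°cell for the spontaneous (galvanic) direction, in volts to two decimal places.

+0.44 V

The O₂/H₂O couple has the higher reduction potential, so it is the cathode; Fe³⁺/Fe²⁺ is oxidised at the anode.
E°cell = E°(cathode) − E°(anode) = (+1.20) − (+0.76) = +0.44 V.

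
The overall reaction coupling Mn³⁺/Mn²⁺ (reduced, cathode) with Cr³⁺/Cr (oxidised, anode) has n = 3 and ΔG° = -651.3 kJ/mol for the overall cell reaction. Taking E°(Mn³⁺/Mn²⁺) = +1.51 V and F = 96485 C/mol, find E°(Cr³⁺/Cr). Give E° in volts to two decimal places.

-0.74 V

E°cell = −ΔG°/(nF) = −(-651.3×10³)/((3)(96485)) = +2.250 V.
Since Mn³⁺/Mn²⁺ is the cathode and Cr³⁺/Cr the anode, E°cell = E°(Mn³⁺/Mn²⁺) − E°(Cr³⁺/Cr).
So E°(Cr³⁺/Cr) = E°(Mn³⁺/Mn²⁺) − E°cell = (+1.51) − (+2.250) = -0.74 V.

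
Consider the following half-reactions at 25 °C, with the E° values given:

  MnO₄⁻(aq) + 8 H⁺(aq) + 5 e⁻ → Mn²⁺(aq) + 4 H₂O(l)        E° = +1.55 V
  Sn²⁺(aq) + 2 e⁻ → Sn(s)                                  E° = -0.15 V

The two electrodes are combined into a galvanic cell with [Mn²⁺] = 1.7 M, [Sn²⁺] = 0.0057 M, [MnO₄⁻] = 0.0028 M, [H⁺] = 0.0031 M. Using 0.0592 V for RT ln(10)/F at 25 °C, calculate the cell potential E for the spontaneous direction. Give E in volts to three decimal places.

+1.496 V

MnO₄⁻/Mn²⁺ is the cathode (higher E°), Sn²⁺/Sn the anode: E°cell = +1.55 − (-0.15) = +1.70 V, n = 10.
Overall: 2 MnO₄⁻(aq) + 16 H⁺(aq) + 5 Sn(s) → 2 Mn²⁺(aq) + 8 H₂O(l) + 5 Sn²⁺(aq)
Q = [Mn²⁺]^2·[Sn²⁺]^5 / ([MnO₄⁻]^2·[H⁺]^16); log Q = 34.484.
E = E° − (0.0592/n) log Q = +1.70 − (0.0592/10)(34.484) = +1.496 V.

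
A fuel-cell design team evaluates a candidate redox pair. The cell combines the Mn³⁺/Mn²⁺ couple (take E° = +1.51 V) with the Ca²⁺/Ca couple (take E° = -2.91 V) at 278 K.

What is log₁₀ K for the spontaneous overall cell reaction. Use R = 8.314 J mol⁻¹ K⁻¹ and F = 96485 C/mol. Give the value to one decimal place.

160.3

Cathode: Mn³⁺/Mn²⁺; anode: Ca²⁺/Ca. E°cell = (+1.51) − (-2.91) = +4.42 V, with n = 2.
ΔG° = −nFE° = −RT ln K, so ln K = nFE°/(RT) = (2)(96485)(+4.42) / ((8.314)(278)) = 369.026.
log₁₀ K = 369.026 / ln 10 = 160.3.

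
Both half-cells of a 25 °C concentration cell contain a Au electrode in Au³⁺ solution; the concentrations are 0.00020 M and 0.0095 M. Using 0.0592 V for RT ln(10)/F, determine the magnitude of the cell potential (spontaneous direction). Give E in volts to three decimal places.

+0.033 V

For a concentration cell E°cell = 0. The 0.0095 M side is the cathode (reduction is favoured where [Au³⁺] is higher).
With n = 3, E = −(0.0592/3) log([Au³⁺]ₐₙ/[Au³⁺]꜀ₐₜ) = −(0.0592/3) log(0.0002/0.0095) = −(0.0592/3)(-1.677) = +0.033 V.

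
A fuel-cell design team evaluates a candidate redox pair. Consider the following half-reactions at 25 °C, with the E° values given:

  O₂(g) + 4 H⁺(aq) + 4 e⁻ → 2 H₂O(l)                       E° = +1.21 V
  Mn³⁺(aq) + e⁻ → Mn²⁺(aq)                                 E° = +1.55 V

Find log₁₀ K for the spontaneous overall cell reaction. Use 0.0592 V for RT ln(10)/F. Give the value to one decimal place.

23.0

Cathode: Mn³⁺/Mn²⁺; anode: O₂/H₂O. E°cell = +0.34 V, n = 4.
log K = nE°cell / 0.0592 = (4)(+0.34) / 0.0592 = 23.0.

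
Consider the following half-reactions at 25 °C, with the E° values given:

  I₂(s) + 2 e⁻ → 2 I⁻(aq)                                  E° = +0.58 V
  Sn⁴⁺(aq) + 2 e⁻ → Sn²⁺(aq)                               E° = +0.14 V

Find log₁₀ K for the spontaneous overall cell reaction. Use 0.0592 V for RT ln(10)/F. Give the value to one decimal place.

Cathode: I₂/I⁻; anode: Sn⁴⁺/Sn²⁺. E°cell = +0.44 V, n = 2.
log K = nE°cell / 0.0592 = (2)(+0.44) / 0.0592 = 14.9.

14.9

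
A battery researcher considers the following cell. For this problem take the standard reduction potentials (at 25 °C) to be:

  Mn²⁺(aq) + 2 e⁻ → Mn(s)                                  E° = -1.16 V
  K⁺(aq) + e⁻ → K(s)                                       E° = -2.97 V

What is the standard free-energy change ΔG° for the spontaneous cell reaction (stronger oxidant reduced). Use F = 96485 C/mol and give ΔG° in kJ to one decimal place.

-349.3 kJ

Mn²⁺/Mn (E° = -1.16 V) is the cathode; K⁺/K (E° = -2.97 V) is the anode, so E°cell = +1.81 V.
Balancing electrons gives n = 2 (lcm of 2 and 1).
ΔG° = −nFE° = −(2)(96485)(+1.81) = -349,276 J = -349.3 kJ.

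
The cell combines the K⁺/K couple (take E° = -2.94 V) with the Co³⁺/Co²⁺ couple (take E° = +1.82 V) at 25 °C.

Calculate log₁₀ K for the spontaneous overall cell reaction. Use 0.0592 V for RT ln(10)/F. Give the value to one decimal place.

Cathode: Co³⁺/Co²⁺; anode: K⁺/K. E°cell = +4.76 V, n = 1.
log K = nE°cell / 0.0592 = (1)(+4.76) / 0.0592 = 80.4.

80.4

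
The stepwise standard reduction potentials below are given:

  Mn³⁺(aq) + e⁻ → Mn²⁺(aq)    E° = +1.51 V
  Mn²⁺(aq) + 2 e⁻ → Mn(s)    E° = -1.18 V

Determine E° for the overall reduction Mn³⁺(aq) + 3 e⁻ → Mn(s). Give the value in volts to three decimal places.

-0.283 V

Adding the free-energy changes (−nFE°) of the two steps gives −n₃FE°₃ = −n₁FE°₁ − n₂FE°₂.
E°₃ = (1×+1.51 + 2×-1.18) / 3 = (-0.850) / 3 = -0.283 V.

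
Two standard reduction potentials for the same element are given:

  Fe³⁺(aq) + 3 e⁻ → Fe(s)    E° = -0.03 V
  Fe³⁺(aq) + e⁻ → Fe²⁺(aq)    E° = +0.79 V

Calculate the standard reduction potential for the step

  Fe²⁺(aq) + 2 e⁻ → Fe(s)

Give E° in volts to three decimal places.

Sequential free energies add, so n₃E°₃ = n₁E°₁ + n₂E°₂.
With n₃ = 3, and the known step contributing 1×(+0.79) V, the unknown satisfies 2·E° = 3×(-0.03) − 1×(+0.79) = -0.880.
E° = -0.880 / 2 = -0.440 V.

-0.440 V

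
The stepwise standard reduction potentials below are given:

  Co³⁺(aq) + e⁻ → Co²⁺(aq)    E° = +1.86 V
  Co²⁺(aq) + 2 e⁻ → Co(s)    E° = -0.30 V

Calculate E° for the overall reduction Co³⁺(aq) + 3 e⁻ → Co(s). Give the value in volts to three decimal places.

Adding the free-energy changes (−nFE°) of the two steps gives −n₃FE°₃ = −n₁FE°₁ − n₂FE°₂.
E°₃ = (1×+1.86 + 2×-0.30) / 3 = (+1.260) / 3 = +0.420 V.

+0.420 V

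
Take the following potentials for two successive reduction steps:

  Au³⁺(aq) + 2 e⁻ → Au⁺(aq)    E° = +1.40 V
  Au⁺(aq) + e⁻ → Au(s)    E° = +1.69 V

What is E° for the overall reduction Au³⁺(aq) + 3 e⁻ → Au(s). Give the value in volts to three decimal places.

+1.497 V

Adding the free-energy changes (−nFE°) of the two steps gives −n₃FE°₃ = −n₁FE°₁ − n₂FE°₂.
E°₃ = (2×+1.40 + 1×+1.69) / 3 = (+4.490) / 3 = +1.497 V.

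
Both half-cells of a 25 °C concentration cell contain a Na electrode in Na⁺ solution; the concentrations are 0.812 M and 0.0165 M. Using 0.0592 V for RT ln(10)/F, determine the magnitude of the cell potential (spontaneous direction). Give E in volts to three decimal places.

For a concentration cell E°cell = 0. The 0.812 M side is the cathode (reduction is favoured where [Na⁺] is higher).
With n = 1, E = −(0.0592/1) log([Na⁺]ₐₙ/[Na⁺]꜀ₐₜ) = −(0.0592/1) log(0.0165/0.812) = −(0.0592/1)(-1.692) = +0.100 V.

+0.100 V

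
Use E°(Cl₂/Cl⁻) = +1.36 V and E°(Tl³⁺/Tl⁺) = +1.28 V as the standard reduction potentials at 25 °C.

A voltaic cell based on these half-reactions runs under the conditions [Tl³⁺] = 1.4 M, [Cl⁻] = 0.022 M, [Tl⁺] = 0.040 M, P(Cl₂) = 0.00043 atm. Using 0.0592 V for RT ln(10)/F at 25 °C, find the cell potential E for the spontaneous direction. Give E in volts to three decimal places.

+0.033 V

Cl₂/Cl⁻ is the cathode (higher E°), Tl³⁺/Tl⁺ the anode: E°cell = +1.36 − (+1.28) = +0.08 V, n = 2.
Overall: Cl₂(g) + Tl⁺(aq) → 2 Cl⁻(aq) + Tl³⁺(aq)
Q = [Cl⁻]^2·[Tl³⁺] / (P(Cl₂)·[Tl⁺]); log Q = 1.595.
E = E° − (0.0592/n) log Q = +0.08 − (0.0592/2)(1.595) = +0.033 V.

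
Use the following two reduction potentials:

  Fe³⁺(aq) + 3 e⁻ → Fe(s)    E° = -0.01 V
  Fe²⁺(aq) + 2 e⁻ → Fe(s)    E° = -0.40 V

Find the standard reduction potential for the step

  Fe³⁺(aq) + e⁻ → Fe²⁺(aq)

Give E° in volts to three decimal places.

Sequential free energies add, so n₃E°₃ = n₁E°₁ + n₂E°₂.
With n₃ = 3, and the known step contributing 2×(-0.40) V, the unknown satisfies 1·E° = 3×(-0.01) − 2×(-0.40) = +0.770.
E° = +0.770 / 1 = +0.770 V.

+0.770 V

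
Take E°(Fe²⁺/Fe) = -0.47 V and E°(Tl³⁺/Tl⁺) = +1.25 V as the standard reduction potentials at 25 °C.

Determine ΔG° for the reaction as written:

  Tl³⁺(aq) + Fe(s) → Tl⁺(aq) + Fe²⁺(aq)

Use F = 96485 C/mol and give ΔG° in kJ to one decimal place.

-331.9 kJ

As written, Tl³⁺/Tl⁺ is reduced (cathode) and Fe²⁺/Fe is oxidised (anode), so E°cell = (+1.25) − (-0.47) = +1.72 V.
Balancing electrons gives n = 2.
ΔG° = −nFE° = −(2)(96485)(+1.72) = -331,908 J = -331.9 kJ.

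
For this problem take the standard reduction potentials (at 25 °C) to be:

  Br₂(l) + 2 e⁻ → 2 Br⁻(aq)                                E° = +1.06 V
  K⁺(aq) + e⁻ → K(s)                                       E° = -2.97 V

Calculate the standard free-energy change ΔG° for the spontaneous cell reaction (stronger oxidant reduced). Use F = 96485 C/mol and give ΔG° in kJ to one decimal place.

-777.7 kJ

Br₂/Br⁻ (E° = +1.06 V) is the cathode; K⁺/K (E° = -2.97 V) is the anode, so E°cell = +4.03 V.
Balancing electrons gives n = 2 (lcm of 2 and 1).
ΔG° = −nFE° = −(2)(96485)(+4.03) = -777,669 J = -777.7 kJ.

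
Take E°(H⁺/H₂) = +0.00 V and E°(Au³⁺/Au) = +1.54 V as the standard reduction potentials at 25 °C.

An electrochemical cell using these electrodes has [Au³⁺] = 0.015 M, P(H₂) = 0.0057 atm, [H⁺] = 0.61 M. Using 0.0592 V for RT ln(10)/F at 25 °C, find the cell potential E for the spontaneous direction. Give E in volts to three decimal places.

Au³⁺/Au is the cathode (higher E°), H⁺/H₂ the anode: E°cell = +1.54 − (+0.00) = +1.54 V, n = 6.
Overall: 2 Au³⁺(aq) + 3 H₂(g) → 2 Au(s) + 6 H⁺(aq)
Q = [H⁺]^6 / ([Au³⁺]^2·P(H₂)^3); log Q = 9.092.
E = E° − (0.0592/n) log Q = +1.54 − (0.0592/6)(9.092) = +1.450 V.

+1.450 V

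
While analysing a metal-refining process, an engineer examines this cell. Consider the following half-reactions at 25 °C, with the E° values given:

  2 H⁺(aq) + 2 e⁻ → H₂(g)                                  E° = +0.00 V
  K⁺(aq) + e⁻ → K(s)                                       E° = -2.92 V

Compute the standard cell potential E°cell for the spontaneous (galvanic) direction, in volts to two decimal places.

The H⁺/H₂ couple has the higher reduction potential, so it is the cathode; K⁺/K is oxidised at the anode.
E°cell = E°(cathode) − E°(anode) = (+0.00) − (-2.92) = +2.92 V.

+2.92 V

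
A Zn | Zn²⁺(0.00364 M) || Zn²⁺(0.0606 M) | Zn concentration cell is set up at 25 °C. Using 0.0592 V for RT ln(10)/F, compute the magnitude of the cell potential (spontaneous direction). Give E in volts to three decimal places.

+0.036 V

For a concentration cell E°cell = 0. The 0.0606 M side is the cathode (reduction is favoured where [Zn²⁺] is higher).
With n = 2, E = −(0.0592/2) log([Zn²⁺]ₐₙ/[Zn²⁺]꜀ₐₜ) = −(0.0592/2) log(0.00364/0.0606) = −(0.0592/2)(-1.221) = +0.036 V.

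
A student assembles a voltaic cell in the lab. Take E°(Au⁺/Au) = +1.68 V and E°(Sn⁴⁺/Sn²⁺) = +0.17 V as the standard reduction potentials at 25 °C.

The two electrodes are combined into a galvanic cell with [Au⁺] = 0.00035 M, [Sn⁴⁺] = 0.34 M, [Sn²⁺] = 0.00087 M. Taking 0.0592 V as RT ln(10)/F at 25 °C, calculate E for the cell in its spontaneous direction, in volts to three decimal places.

+1.229 V

Au⁺/Au is the cathode (higher E°), Sn⁴⁺/Sn²⁺ the anode: E°cell = +1.68 − (+0.17) = +1.51 V, n = 2.
Overall: 2 Au⁺(aq) + Sn²⁺(aq) → 2 Au(s) + Sn⁴⁺(aq)
Q = [Sn⁴⁺] / ([Au⁺]^2·[Sn²⁺]); log Q = 9.504.
E = E° − (0.0592/n) log Q = +1.51 − (0.0592/2)(9.504) = +1.229 V.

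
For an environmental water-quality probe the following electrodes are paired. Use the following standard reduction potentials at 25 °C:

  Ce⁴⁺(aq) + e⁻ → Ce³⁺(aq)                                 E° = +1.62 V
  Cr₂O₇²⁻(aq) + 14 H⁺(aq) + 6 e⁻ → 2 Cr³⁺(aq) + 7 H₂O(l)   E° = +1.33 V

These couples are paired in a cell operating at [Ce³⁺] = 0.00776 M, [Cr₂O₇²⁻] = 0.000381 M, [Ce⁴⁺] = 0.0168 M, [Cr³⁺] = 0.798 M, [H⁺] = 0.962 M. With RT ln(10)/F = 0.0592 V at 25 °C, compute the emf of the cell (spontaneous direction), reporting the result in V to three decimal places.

Ce⁴⁺/Ce³⁺ is the cathode (higher E°), Cr₂O₇²⁻/Cr³⁺ the anode: E°cell = +1.62 − (+1.33) = +0.29 V, n = 6.
Overall: 6 Ce⁴⁺(aq) + 2 Cr³⁺(aq) + 7 H₂O(l) → 6 Ce³⁺(aq) + Cr₂O₇²⁻(aq) + 14 H⁺(aq)
Q = [Ce³⁺]^6·[Cr₂O₇²⁻]·[H⁺]^14 / ([Ce⁴⁺]^6·[Cr³⁺]^2); log Q = -5.471.
E = E° − (0.0592/n) log Q = +0.29 − (0.0592/6)(-5.471) = +0.344 V.

+0.344 V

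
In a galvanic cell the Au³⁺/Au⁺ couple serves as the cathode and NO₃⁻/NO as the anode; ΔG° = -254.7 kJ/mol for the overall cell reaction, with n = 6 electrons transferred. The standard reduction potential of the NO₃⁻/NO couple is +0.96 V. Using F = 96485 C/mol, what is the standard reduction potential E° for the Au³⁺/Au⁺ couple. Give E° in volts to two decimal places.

E°cell = −ΔG°/(nF) = −(-254.7×10³)/((6)(96485)) = +0.440 V.
Since Au³⁺/Au⁺ is the cathode and NO₃⁻/NO the anode, E°cell = E°(Au³⁺/Au⁺) − E°(NO₃⁻/NO).
So E°(Au³⁺/Au⁺) = E°cell + E°(NO₃⁻/NO) = +0.440 + (+0.96) = +1.40 V.

+1.40 V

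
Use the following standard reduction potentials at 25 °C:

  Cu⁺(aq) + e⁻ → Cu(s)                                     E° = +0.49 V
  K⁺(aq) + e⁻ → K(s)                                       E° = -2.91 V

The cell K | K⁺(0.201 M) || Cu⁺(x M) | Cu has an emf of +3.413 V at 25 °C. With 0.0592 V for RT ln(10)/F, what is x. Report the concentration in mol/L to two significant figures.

Cu⁺/Cu is the cathode, K⁺/K the anode: E°cell = +3.40 V, n = 1.
Overall reaction: Cu⁺(aq) + K(s) → Cu(s) + K⁺(aq); Q = [K⁺]^1/[Cu⁺]^1.
From E = E° − (0.0592/n) log Q: log Q = (E° − E)·n/0.0592 = (+3.40 − (+3.413))·1/0.0592 = -0.2196.
So 1·log[Cu⁺] = 1·log(0.201) − log Q = -0.6968 − (-0.2196) = -0.4772; [Cu⁺] = 10^(-0.4772) ≈ 0.33 M.

0.33 M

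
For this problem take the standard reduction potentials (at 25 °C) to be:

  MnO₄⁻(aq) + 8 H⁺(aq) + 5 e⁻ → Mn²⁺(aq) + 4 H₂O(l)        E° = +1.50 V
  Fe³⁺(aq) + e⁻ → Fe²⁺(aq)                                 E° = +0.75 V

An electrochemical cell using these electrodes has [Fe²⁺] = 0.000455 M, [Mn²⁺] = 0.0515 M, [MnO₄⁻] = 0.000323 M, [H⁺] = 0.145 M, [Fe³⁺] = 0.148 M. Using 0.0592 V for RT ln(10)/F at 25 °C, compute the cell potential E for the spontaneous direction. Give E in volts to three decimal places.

+0.496 V

MnO₄⁻/Mn²⁺ is the cathode (higher E°), Fe³⁺/Fe²⁺ the anode: E°cell = +1.50 − (+0.75) = +0.75 V, n = 5.
Overall: MnO₄⁻(aq) + 8 H⁺(aq) + 5 Fe²⁺(aq) → Mn²⁺(aq) + 4 H₂O(l) + 5 Fe³⁺(aq)
Q = [Mn²⁺]·[Fe³⁺]^5 / ([MnO₄⁻]·[H⁺]^8·[Fe²⁺]^5); log Q = 21.473.
E = E° − (0.0592/n) log Q = +0.75 − (0.0592/5)(21.473) = +0.496 V.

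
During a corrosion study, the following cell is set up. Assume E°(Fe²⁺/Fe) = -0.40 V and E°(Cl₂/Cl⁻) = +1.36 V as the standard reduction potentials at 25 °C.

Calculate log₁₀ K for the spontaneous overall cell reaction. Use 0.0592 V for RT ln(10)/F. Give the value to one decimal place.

Cathode: Cl₂/Cl⁻; anode: Fe²⁺/Fe. E°cell = +1.76 V, n = 2.
log K = nE°cell / 0.0592 = (2)(+1.76) / 0.0592 = 59.5.

59.5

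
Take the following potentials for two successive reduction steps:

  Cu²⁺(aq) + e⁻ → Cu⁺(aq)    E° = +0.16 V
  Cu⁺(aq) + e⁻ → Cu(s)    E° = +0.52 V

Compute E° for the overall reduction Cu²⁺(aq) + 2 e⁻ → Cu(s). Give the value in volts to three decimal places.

+0.340 V

Standard free energies of sequential steps add: ΔG°₃ = ΔG°₁ + ΔG°₂, so n₃E°₃ = n₁E°₁ + n₂E°₂.
E°₃ = (1×+0.16 + 1×+0.52) / 2 = (+0.680) / 2 = +0.340 V.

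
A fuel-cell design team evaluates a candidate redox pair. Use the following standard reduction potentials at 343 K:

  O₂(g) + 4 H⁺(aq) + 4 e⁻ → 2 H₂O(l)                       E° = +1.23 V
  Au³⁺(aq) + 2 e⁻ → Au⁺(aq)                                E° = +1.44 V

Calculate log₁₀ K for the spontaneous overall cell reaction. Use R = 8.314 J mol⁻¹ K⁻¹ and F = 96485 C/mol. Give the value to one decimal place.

Cathode: Au³⁺/Au⁺; anode: O₂/H₂O. E°cell = (+1.44) − (+1.23) = +0.21 V, with n = 4.
ΔG° = −nFE° = −RT ln K, so ln K = nFE°/(RT) = (4)(96485)(+0.21) / ((8.314)(343)) = 28.421.
log₁₀ K = 28.421 / ln 10 = 12.3.

12.3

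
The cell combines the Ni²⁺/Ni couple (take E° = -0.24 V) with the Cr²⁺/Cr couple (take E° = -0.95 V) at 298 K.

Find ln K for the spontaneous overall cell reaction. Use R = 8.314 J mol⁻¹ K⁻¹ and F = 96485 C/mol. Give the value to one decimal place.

55.3

Cathode: Ni²⁺/Ni; anode: Cr²⁺/Cr. E°cell = (-0.24) − (-0.95) = +0.71 V, with n = 2.
ΔG° = −nFE° = −RT ln K, so ln K = nFE°/(RT) = (2)(96485)(+0.71) / ((8.314)(298)) = 55.300.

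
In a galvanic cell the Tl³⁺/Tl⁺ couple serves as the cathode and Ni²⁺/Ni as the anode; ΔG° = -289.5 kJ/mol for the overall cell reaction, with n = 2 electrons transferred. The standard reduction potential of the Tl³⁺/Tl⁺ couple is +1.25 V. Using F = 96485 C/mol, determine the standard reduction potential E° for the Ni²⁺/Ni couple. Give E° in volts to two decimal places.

E°cell = −ΔG°/(nF) = −(-289.5×10³)/((2)(96485)) = +1.500 V.
Since Tl³⁺/Tl⁺ is the cathode and Ni²⁺/Ni the anode, E°cell = E°(Tl³⁺/Tl⁺) − E°(Ni²⁺/Ni).
So E°(Ni²⁺/Ni) = E°(Tl³⁺/Tl⁺) − E°cell = (+1.25) − (+1.500) = -0.25 V.

-0.25 V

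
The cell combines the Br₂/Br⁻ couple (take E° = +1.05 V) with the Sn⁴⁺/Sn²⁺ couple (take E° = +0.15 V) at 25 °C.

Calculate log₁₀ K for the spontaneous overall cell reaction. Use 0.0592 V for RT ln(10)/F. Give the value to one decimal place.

Cathode: Br₂/Br⁻; anode: Sn⁴⁺/Sn²⁺. E°cell = +0.90 V, n = 2.
log K = nE°cell / 0.0592 = (2)(+0.90) / 0.0592 = 30.4.

30.4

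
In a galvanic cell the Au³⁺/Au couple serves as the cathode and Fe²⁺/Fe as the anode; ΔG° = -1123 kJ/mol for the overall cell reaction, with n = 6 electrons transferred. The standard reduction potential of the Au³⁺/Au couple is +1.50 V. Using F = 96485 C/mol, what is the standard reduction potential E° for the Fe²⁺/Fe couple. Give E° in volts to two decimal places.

E°cell = −ΔG°/(nF) = −(-1123×10³)/((6)(96485)) = +1.940 V.
Since Au³⁺/Au is the cathode and Fe²⁺/Fe the anode, E°cell = E°(Au³⁺/Au) − E°(Fe²⁺/Fe).
So E°(Fe²⁺/Fe) = E°(Au³⁺/Au) − E°cell = (+1.50) − (+1.940) = -0.44 V.

-0.44 V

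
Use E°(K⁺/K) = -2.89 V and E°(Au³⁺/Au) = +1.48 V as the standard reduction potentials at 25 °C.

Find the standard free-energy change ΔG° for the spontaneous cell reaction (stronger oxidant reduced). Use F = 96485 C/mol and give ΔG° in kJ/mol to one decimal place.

-1264.9 kJ/mol

Au³⁺/Au (E° = +1.48 V) is the cathode; K⁺/K (E° = -2.89 V) is the anode, so E°cell = +4.37 V.
Balancing electrons gives n = 3 (lcm of 3 and 1).
ΔG° = −nFE° = −(3)(96485)(+4.37) = -1,264,918 J = -1264.9 kJ/mol.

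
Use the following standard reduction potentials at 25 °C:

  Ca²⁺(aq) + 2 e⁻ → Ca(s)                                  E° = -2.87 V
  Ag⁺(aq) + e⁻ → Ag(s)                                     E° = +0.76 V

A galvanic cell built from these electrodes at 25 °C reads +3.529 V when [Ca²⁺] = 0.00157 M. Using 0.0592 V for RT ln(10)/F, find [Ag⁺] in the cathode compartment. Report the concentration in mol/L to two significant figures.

Ag⁺/Ag is the cathode, Ca²⁺/Ca the anode: E°cell = +3.63 V, n = 2.
Overall reaction: 2 Ag⁺(aq) + Ca(s) → 2 Ag(s) + Ca²⁺(aq); Q = [Ca²⁺]^1/[Ag⁺]^2.
From E = E° − (0.0592/n) log Q: log Q = (E° − E)·n/0.0592 = (+3.63 − (+3.529))·2/0.0592 = 3.4122.
So 2·log[Ag⁺] = 1·log(0.00157) − log Q = -2.8041 − (3.4122) = -6.2163; log[Ag⁺] = -6.2163 / 2 = -3.1082; [Ag⁺] = 10^(-3.1082) ≈ 0.00078 M.

0.00078 M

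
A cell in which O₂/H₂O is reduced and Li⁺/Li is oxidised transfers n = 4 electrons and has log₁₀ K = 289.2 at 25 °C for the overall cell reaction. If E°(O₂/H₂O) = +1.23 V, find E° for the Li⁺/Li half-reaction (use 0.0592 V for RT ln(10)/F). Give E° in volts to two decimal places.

E°cell = (0.0592/n)·log K = (0.0592/4)(289.2) = +4.280 V.
Since O₂/H₂O is the cathode and Li⁺/Li the anode, E°cell = E°(O₂/H₂O) − E°(Li⁺/Li).
So E°(Li⁺/Li) = E°(O₂/H₂O) − E°cell = (+1.23) − (+4.280) = -3.05 V.

-3.05 V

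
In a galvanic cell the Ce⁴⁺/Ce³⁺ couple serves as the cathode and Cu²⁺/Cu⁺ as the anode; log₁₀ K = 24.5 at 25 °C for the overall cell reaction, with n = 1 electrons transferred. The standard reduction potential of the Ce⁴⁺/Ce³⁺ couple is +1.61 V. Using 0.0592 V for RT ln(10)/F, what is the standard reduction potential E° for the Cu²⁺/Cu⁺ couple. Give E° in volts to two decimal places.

E°cell = (0.0592/n)·log K = (0.0592/1)(24.5) = +1.450 V.
Since Ce⁴⁺/Ce³⁺ is the cathode and Cu²⁺/Cu⁺ the anode, E°cell = E°(Ce⁴⁺/Ce³⁺) − E°(Cu²⁺/Cu⁺).
So E°(Cu²⁺/Cu⁺) = E°(Ce⁴⁺/Ce³⁺) − E°cell = (+1.61) − (+1.450) = +0.16 V.

+0.16 V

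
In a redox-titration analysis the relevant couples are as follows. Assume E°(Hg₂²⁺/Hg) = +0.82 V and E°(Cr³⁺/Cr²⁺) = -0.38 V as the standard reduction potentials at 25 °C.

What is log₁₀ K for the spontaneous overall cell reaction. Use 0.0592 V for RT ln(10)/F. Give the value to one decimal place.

Cathode: Hg₂²⁺/Hg; anode: Cr³⁺/Cr²⁺. E°cell = +1.20 V, n = 2.
log K = nE°cell / 0.0592 = (2)(+1.20) / 0.0592 = 40.5.

40.5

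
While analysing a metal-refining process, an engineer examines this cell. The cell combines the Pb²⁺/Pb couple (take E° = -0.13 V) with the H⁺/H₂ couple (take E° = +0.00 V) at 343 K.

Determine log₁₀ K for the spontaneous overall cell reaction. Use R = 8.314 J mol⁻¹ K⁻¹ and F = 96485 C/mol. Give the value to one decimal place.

3.8

Cathode: H⁺/H₂; anode: Pb²⁺/Pb. E°cell = (+0.00) − (-0.13) = +0.13 V, with n = 2.
ΔG° = −nFE° = −RT ln K, so ln K = nFE°/(RT) = (2)(96485)(+0.13) / ((8.314)(343)) = 8.797.
log₁₀ K = 8.797 / ln 10 = 3.8.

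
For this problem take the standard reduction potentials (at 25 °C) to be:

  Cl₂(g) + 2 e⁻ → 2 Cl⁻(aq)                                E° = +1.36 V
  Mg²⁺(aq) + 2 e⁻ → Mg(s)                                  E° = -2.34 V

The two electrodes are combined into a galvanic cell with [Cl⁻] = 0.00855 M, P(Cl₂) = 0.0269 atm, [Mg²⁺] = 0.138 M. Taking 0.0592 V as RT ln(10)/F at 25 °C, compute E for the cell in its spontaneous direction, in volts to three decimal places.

Cl₂/Cl⁻ is the cathode (higher E°), Mg²⁺/Mg the anode: E°cell = +1.36 − (-2.34) = +3.70 V, n = 2.
Overall: Cl₂(g) + Mg(s) → 2 Cl⁻(aq) + Mg²⁺(aq)
Q = [Cl⁻]^2·[Mg²⁺] / (P(Cl₂)); log Q = -3.426.
E = E° − (0.0592/n) log Q = +3.70 − (0.0592/2)(-3.426) = +3.801 V.

+3.801 V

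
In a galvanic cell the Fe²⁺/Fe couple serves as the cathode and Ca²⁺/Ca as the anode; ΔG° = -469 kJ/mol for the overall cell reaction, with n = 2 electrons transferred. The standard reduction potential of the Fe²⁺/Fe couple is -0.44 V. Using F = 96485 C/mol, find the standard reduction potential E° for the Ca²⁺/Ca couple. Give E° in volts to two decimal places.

E°cell = −ΔG°/(nF) = −(-469×10³)/((2)(96485)) = +2.430 V.
Since Fe²⁺/Fe is the cathode and Ca²⁺/Ca the anode, E°cell = E°(Fe²⁺/Fe) − E°(Ca²⁺/Ca).
So E°(Ca²⁺/Ca) = E°(Fe²⁺/Fe) − E°cell = (-0.44) − (+2.430) = -2.87 V.

-2.87 V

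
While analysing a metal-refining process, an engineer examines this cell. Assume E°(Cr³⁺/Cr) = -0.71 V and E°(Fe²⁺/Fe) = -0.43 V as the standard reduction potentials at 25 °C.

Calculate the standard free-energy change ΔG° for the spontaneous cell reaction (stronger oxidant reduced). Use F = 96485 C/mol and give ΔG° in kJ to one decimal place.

-162.1 kJ

Fe²⁺/Fe (E° = -0.43 V) is the cathode; Cr³⁺/Cr (E° = -0.71 V) is the anode, so E°cell = +0.28 V.
Balancing electrons gives n = 6 (lcm of 2 and 3).
ΔG° = −nFE° = −(6)(96485)(+0.28) = -162,095 J = -162.1 kJ.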